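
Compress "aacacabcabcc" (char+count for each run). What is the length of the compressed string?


Input: aacacabcabcc
Runs:
  'a' x 2 => "a2"
  'c' x 1 => "c1"
  'a' x 1 => "a1"
  'c' x 1 => "c1"
  'a' x 1 => "a1"
  'b' x 1 => "b1"
  'c' x 1 => "c1"
  'a' x 1 => "a1"
  'b' x 1 => "b1"
  'c' x 2 => "c2"
Compressed: "a2c1a1c1a1b1c1a1b1c2"
Compressed length: 20

20


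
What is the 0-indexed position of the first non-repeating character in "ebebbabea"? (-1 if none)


Input: ebebbabea
Character frequencies:
  'a': 2
  'b': 4
  'e': 3
Scanning left to right for freq == 1:
  Position 0 ('e'): freq=3, skip
  Position 1 ('b'): freq=4, skip
  Position 2 ('e'): freq=3, skip
  Position 3 ('b'): freq=4, skip
  Position 4 ('b'): freq=4, skip
  Position 5 ('a'): freq=2, skip
  Position 6 ('b'): freq=4, skip
  Position 7 ('e'): freq=3, skip
  Position 8 ('a'): freq=2, skip
  No unique character found => answer = -1

-1


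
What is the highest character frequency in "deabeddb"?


Input: deabeddb
Character counts:
  'a': 1
  'b': 2
  'd': 3
  'e': 2
Maximum frequency: 3

3


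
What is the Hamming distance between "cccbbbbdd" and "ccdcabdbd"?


Comparing "cccbbbbdd" and "ccdcabdbd" position by position:
  Position 0: 'c' vs 'c' => same
  Position 1: 'c' vs 'c' => same
  Position 2: 'c' vs 'd' => differ
  Position 3: 'b' vs 'c' => differ
  Position 4: 'b' vs 'a' => differ
  Position 5: 'b' vs 'b' => same
  Position 6: 'b' vs 'd' => differ
  Position 7: 'd' vs 'b' => differ
  Position 8: 'd' vs 'd' => same
Total differences (Hamming distance): 5

5


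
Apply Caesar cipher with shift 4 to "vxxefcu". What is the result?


Caesar cipher: shift "vxxefcu" by 4
  'v' (pos 21) + 4 = pos 25 = 'z'
  'x' (pos 23) + 4 = pos 1 = 'b'
  'x' (pos 23) + 4 = pos 1 = 'b'
  'e' (pos 4) + 4 = pos 8 = 'i'
  'f' (pos 5) + 4 = pos 9 = 'j'
  'c' (pos 2) + 4 = pos 6 = 'g'
  'u' (pos 20) + 4 = pos 24 = 'y'
Result: zbbijgy

zbbijgy


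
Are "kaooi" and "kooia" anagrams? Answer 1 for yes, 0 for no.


Strings: "kaooi", "kooia"
Sorted first:  aikoo
Sorted second: aikoo
Sorted forms match => anagrams

1


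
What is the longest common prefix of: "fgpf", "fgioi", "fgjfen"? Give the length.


Words: fgpf, fgioi, fgjfen
  Position 0: all 'f' => match
  Position 1: all 'g' => match
  Position 2: ('p', 'i', 'j') => mismatch, stop
LCP = "fg" (length 2)

2


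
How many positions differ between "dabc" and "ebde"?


Comparing "dabc" and "ebde" position by position:
  Position 0: 'd' vs 'e' => DIFFER
  Position 1: 'a' vs 'b' => DIFFER
  Position 2: 'b' vs 'd' => DIFFER
  Position 3: 'c' vs 'e' => DIFFER
Positions that differ: 4

4


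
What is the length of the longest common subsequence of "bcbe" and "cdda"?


LCS of "bcbe" and "cdda"
DP table:
           c    d    d    a
      0    0    0    0    0
  b   0    0    0    0    0
  c   0    1    1    1    1
  b   0    1    1    1    1
  e   0    1    1    1    1
LCS length = dp[4][4] = 1

1


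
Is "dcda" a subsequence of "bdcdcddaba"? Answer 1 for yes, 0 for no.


Check if "dcda" is a subsequence of "bdcdcddaba"
Greedy scan:
  Position 0 ('b'): no match needed
  Position 1 ('d'): matches sub[0] = 'd'
  Position 2 ('c'): matches sub[1] = 'c'
  Position 3 ('d'): matches sub[2] = 'd'
  Position 4 ('c'): no match needed
  Position 5 ('d'): no match needed
  Position 6 ('d'): no match needed
  Position 7 ('a'): matches sub[3] = 'a'
  Position 8 ('b'): no match needed
  Position 9 ('a'): no match needed
All 4 characters matched => is a subsequence

1


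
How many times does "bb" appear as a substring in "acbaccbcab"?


Searching for "bb" in "acbaccbcab"
Scanning each position:
  Position 0: "ac" => no
  Position 1: "cb" => no
  Position 2: "ba" => no
  Position 3: "ac" => no
  Position 4: "cc" => no
  Position 5: "cb" => no
  Position 6: "bc" => no
  Position 7: "ca" => no
  Position 8: "ab" => no
Total occurrences: 0

0


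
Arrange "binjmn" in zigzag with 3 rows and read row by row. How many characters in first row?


Zigzag "binjmn" into 3 rows:
Placing characters:
  'b' => row 0
  'i' => row 1
  'n' => row 2
  'j' => row 1
  'm' => row 0
  'n' => row 1
Rows:
  Row 0: "bm"
  Row 1: "ijn"
  Row 2: "n"
First row length: 2

2


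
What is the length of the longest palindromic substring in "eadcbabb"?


Input: "eadcbabb"
Checking substrings for palindromes:
  [4:7] "bab" (len 3) => palindrome
  [6:8] "bb" (len 2) => palindrome
Longest palindromic substring: "bab" with length 3

3


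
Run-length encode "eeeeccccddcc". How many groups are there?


Input: eeeeccccddcc
Scanning for consecutive runs:
  Group 1: 'e' x 4 (positions 0-3)
  Group 2: 'c' x 4 (positions 4-7)
  Group 3: 'd' x 2 (positions 8-9)
  Group 4: 'c' x 2 (positions 10-11)
Total groups: 4

4


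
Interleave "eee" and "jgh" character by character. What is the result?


Interleaving "eee" and "jgh":
  Position 0: 'e' from first, 'j' from second => "ej"
  Position 1: 'e' from first, 'g' from second => "eg"
  Position 2: 'e' from first, 'h' from second => "eh"
Result: ejegeh

ejegeh


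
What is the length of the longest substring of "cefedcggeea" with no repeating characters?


Input: "cefedcggeea"
Sliding window (track last position of each char):
  Position 0 ('c'): window [0,0] length 1 -- new best
  Position 1 ('e'): window [0,1] length 2 -- new best
  Position 2 ('f'): window [0,2] length 3 -- new best
  Position 3 ('e'): repeat (last at 1), move window start to 2
  Position 3 ('e'): window [2,3] length 2
  Position 4 ('d'): window [2,4] length 3
  Position 5 ('c'): window [2,5] length 4 -- new best
  Position 6 ('g'): window [2,6] length 5 -- new best
  Position 7 ('g'): repeat (last at 6), move window start to 7
  Position 7 ('g'): window [7,7] length 1
  Position 8 ('e'): window [7,8] length 2
  Position 9 ('e'): repeat (last at 8), move window start to 9
  Position 9 ('e'): window [9,9] length 1
  Position 10 ('a'): window [9,10] length 2
Longest substring with no repeats: "fedcg" with length 5

5


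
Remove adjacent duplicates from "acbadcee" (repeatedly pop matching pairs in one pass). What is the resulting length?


Input: acbadcee
Stack-based adjacent duplicate removal:
  Read 'a': push. Stack: a
  Read 'c': push. Stack: ac
  Read 'b': push. Stack: acb
  Read 'a': push. Stack: acba
  Read 'd': push. Stack: acbad
  Read 'c': push. Stack: acbadc
  Read 'e': push. Stack: acbadce
  Read 'e': matches stack top 'e' => pop. Stack: acbadc
Final stack: "acbadc" (length 6)

6


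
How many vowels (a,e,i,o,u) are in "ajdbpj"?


Input: ajdbpj
Checking each character:
  'a' at position 0: vowel (running total: 1)
  'j' at position 1: consonant
  'd' at position 2: consonant
  'b' at position 3: consonant
  'p' at position 4: consonant
  'j' at position 5: consonant
Total vowels: 1

1


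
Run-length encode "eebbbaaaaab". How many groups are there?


Input: eebbbaaaaab
Scanning for consecutive runs:
  Group 1: 'e' x 2 (positions 0-1)
  Group 2: 'b' x 3 (positions 2-4)
  Group 3: 'a' x 5 (positions 5-9)
  Group 4: 'b' x 1 (positions 10-10)
Total groups: 4

4


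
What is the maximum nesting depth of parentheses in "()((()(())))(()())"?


Input: "()((()(())))(()())"
Tracking depth:
  Position 0 '(': depth becomes 1
  Position 1 ')': depth becomes 0
  Position 2 '(': depth becomes 1
  Position 3 '(': depth becomes 2
  Position 4 '(': depth becomes 3
  Position 5 ')': depth becomes 2
  Position 6 '(': depth becomes 3
  Position 7 '(': depth becomes 4
  Position 8 ')': depth becomes 3
  Position 9 ')': depth becomes 2
  Position 10 ')': depth becomes 1
  Position 11 ')': depth becomes 0
  Position 12 '(': depth becomes 1
  Position 13 '(': depth becomes 2
  Position 14 ')': depth becomes 1
  Position 15 '(': depth becomes 2
  Position 16 ')': depth becomes 1
  Position 17 ')': depth becomes 0
Maximum depth reached: 4

4


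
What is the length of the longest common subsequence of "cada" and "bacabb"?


LCS of "cada" and "bacabb"
DP table:
           b    a    c    a    b    b
      0    0    0    0    0    0    0
  c   0    0    0    1    1    1    1
  a   0    0    1    1    2    2    2
  d   0    0    1    1    2    2    2
  a   0    0    1    1    2    2    2
LCS length = dp[4][6] = 2

2


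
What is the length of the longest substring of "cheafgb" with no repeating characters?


Input: "cheafgb"
Sliding window (track last position of each char):
  Position 0 ('c'): window [0,0] length 1 -- new best
  Position 1 ('h'): window [0,1] length 2 -- new best
  Position 2 ('e'): window [0,2] length 3 -- new best
  Position 3 ('a'): window [0,3] length 4 -- new best
  Position 4 ('f'): window [0,4] length 5 -- new best
  Position 5 ('g'): window [0,5] length 6 -- new best
  Position 6 ('b'): window [0,6] length 7 -- new best
Longest substring with no repeats: "cheafgb" with length 7

7


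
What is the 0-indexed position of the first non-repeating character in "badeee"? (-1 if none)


Input: badeee
Character frequencies:
  'a': 1
  'b': 1
  'd': 1
  'e': 3
Scanning left to right for freq == 1:
  Position 0 ('b'): unique! => answer = 0

0


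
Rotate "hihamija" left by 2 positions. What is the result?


Input: "hihamija", rotate left by 2
First 2 characters: "hi"
Remaining characters: "hamija"
Concatenate remaining + first: "hamija" + "hi" = "hamijahi"

hamijahi


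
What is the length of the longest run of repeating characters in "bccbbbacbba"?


Input: "bccbbbacbba"
Scanning for longest run:
  Position 1 ('c'): new char, reset run to 1
  Position 2 ('c'): continues run of 'c', length=2
  Position 3 ('b'): new char, reset run to 1
  Position 4 ('b'): continues run of 'b', length=2
  Position 5 ('b'): continues run of 'b', length=3
  Position 6 ('a'): new char, reset run to 1
  Position 7 ('c'): new char, reset run to 1
  Position 8 ('b'): new char, reset run to 1
  Position 9 ('b'): continues run of 'b', length=2
  Position 10 ('a'): new char, reset run to 1
Longest run: 'b' with length 3

3


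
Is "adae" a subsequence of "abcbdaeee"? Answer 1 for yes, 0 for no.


Check if "adae" is a subsequence of "abcbdaeee"
Greedy scan:
  Position 0 ('a'): matches sub[0] = 'a'
  Position 1 ('b'): no match needed
  Position 2 ('c'): no match needed
  Position 3 ('b'): no match needed
  Position 4 ('d'): matches sub[1] = 'd'
  Position 5 ('a'): matches sub[2] = 'a'
  Position 6 ('e'): matches sub[3] = 'e'
  Position 7 ('e'): no match needed
  Position 8 ('e'): no match needed
All 4 characters matched => is a subsequence

1


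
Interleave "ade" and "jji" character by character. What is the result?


Interleaving "ade" and "jji":
  Position 0: 'a' from first, 'j' from second => "aj"
  Position 1: 'd' from first, 'j' from second => "dj"
  Position 2: 'e' from first, 'i' from second => "ei"
Result: ajdjei

ajdjei


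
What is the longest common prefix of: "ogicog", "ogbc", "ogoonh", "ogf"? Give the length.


Words: ogicog, ogbc, ogoonh, ogf
  Position 0: all 'o' => match
  Position 1: all 'g' => match
  Position 2: ('i', 'b', 'o', 'f') => mismatch, stop
LCP = "og" (length 2)

2


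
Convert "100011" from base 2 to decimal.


Input: "100011" in base 2
Positional expansion:
  Digit '1' (value 1) x 2^5 = 32
  Digit '0' (value 0) x 2^4 = 0
  Digit '0' (value 0) x 2^3 = 0
  Digit '0' (value 0) x 2^2 = 0
  Digit '1' (value 1) x 2^1 = 2
  Digit '1' (value 1) x 2^0 = 1
Sum = 35

35


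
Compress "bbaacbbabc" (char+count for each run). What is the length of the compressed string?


Input: bbaacbbabc
Runs:
  'b' x 2 => "b2"
  'a' x 2 => "a2"
  'c' x 1 => "c1"
  'b' x 2 => "b2"
  'a' x 1 => "a1"
  'b' x 1 => "b1"
  'c' x 1 => "c1"
Compressed: "b2a2c1b2a1b1c1"
Compressed length: 14

14


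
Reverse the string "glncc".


Input: glncc
Reading characters right to left:
  Position 4: 'c'
  Position 3: 'c'
  Position 2: 'n'
  Position 1: 'l'
  Position 0: 'g'
Reversed: ccnlg

ccnlg


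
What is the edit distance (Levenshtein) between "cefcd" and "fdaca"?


Computing edit distance: "cefcd" -> "fdaca"
DP table:
           f    d    a    c    a
      0    1    2    3    4    5
  c   1    1    2    3    3    4
  e   2    2    2    3    4    4
  f   3    2    3    3    4    5
  c   4    3    3    4    3    4
  d   5    4    3    4    4    4
Edit distance = dp[5][5] = 4

4


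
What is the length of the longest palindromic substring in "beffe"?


Input: "beffe"
Checking substrings for palindromes:
  [1:5] "effe" (len 4) => palindrome
  [2:4] "ff" (len 2) => palindrome
Longest palindromic substring: "effe" with length 4

4


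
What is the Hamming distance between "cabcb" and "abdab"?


Comparing "cabcb" and "abdab" position by position:
  Position 0: 'c' vs 'a' => differ
  Position 1: 'a' vs 'b' => differ
  Position 2: 'b' vs 'd' => differ
  Position 3: 'c' vs 'a' => differ
  Position 4: 'b' vs 'b' => same
Total differences (Hamming distance): 4

4


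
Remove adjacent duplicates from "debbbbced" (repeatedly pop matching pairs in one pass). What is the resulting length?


Input: debbbbced
Stack-based adjacent duplicate removal:
  Read 'd': push. Stack: d
  Read 'e': push. Stack: de
  Read 'b': push. Stack: deb
  Read 'b': matches stack top 'b' => pop. Stack: de
  Read 'b': push. Stack: deb
  Read 'b': matches stack top 'b' => pop. Stack: de
  Read 'c': push. Stack: dec
  Read 'e': push. Stack: dece
  Read 'd': push. Stack: deced
Final stack: "deced" (length 5)

5


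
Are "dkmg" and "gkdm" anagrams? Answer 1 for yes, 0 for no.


Strings: "dkmg", "gkdm"
Sorted first:  dgkm
Sorted second: dgkm
Sorted forms match => anagrams

1


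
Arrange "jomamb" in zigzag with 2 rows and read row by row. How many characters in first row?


Zigzag "jomamb" into 2 rows:
Placing characters:
  'j' => row 0
  'o' => row 1
  'm' => row 0
  'a' => row 1
  'm' => row 0
  'b' => row 1
Rows:
  Row 0: "jmm"
  Row 1: "oab"
First row length: 3

3


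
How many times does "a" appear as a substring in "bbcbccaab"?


Searching for "a" in "bbcbccaab"
Scanning each position:
  Position 0: "b" => no
  Position 1: "b" => no
  Position 2: "c" => no
  Position 3: "b" => no
  Position 4: "c" => no
  Position 5: "c" => no
  Position 6: "a" => MATCH
  Position 7: "a" => MATCH
  Position 8: "b" => no
Total occurrences: 2

2


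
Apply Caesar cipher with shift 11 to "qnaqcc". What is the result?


Caesar cipher: shift "qnaqcc" by 11
  'q' (pos 16) + 11 = pos 1 = 'b'
  'n' (pos 13) + 11 = pos 24 = 'y'
  'a' (pos 0) + 11 = pos 11 = 'l'
  'q' (pos 16) + 11 = pos 1 = 'b'
  'c' (pos 2) + 11 = pos 13 = 'n'
  'c' (pos 2) + 11 = pos 13 = 'n'
Result: bylbnn

bylbnn


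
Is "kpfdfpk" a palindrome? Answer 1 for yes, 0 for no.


Input: kpfdfpk
Reversed: kpfdfpk
  Compare pos 0 ('k') with pos 6 ('k'): match
  Compare pos 1 ('p') with pos 5 ('p'): match
  Compare pos 2 ('f') with pos 4 ('f'): match
Result: palindrome

1


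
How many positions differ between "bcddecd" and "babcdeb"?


Comparing "bcddecd" and "babcdeb" position by position:
  Position 0: 'b' vs 'b' => same
  Position 1: 'c' vs 'a' => DIFFER
  Position 2: 'd' vs 'b' => DIFFER
  Position 3: 'd' vs 'c' => DIFFER
  Position 4: 'e' vs 'd' => DIFFER
  Position 5: 'c' vs 'e' => DIFFER
  Position 6: 'd' vs 'b' => DIFFER
Positions that differ: 6

6


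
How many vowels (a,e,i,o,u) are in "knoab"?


Input: knoab
Checking each character:
  'k' at position 0: consonant
  'n' at position 1: consonant
  'o' at position 2: vowel (running total: 1)
  'a' at position 3: vowel (running total: 2)
  'b' at position 4: consonant
Total vowels: 2

2


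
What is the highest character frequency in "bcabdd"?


Input: bcabdd
Character counts:
  'a': 1
  'b': 2
  'c': 1
  'd': 2
Maximum frequency: 2

2


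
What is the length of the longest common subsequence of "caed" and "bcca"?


LCS of "caed" and "bcca"
DP table:
           b    c    c    a
      0    0    0    0    0
  c   0    0    1    1    1
  a   0    0    1    1    2
  e   0    0    1    1    2
  d   0    0    1    1    2
LCS length = dp[4][4] = 2

2


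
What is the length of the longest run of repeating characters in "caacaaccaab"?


Input: "caacaaccaab"
Scanning for longest run:
  Position 1 ('a'): new char, reset run to 1
  Position 2 ('a'): continues run of 'a', length=2
  Position 3 ('c'): new char, reset run to 1
  Position 4 ('a'): new char, reset run to 1
  Position 5 ('a'): continues run of 'a', length=2
  Position 6 ('c'): new char, reset run to 1
  Position 7 ('c'): continues run of 'c', length=2
  Position 8 ('a'): new char, reset run to 1
  Position 9 ('a'): continues run of 'a', length=2
  Position 10 ('b'): new char, reset run to 1
Longest run: 'a' with length 2

2


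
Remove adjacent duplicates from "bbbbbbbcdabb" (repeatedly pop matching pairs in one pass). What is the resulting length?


Input: bbbbbbbcdabb
Stack-based adjacent duplicate removal:
  Read 'b': push. Stack: b
  Read 'b': matches stack top 'b' => pop. Stack: (empty)
  Read 'b': push. Stack: b
  Read 'b': matches stack top 'b' => pop. Stack: (empty)
  Read 'b': push. Stack: b
  Read 'b': matches stack top 'b' => pop. Stack: (empty)
  Read 'b': push. Stack: b
  Read 'c': push. Stack: bc
  Read 'd': push. Stack: bcd
  Read 'a': push. Stack: bcda
  Read 'b': push. Stack: bcdab
  Read 'b': matches stack top 'b' => pop. Stack: bcda
Final stack: "bcda" (length 4)

4


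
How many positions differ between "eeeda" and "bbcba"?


Comparing "eeeda" and "bbcba" position by position:
  Position 0: 'e' vs 'b' => DIFFER
  Position 1: 'e' vs 'b' => DIFFER
  Position 2: 'e' vs 'c' => DIFFER
  Position 3: 'd' vs 'b' => DIFFER
  Position 4: 'a' vs 'a' => same
Positions that differ: 4

4


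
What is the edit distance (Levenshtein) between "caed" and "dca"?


Computing edit distance: "caed" -> "dca"
DP table:
           d    c    a
      0    1    2    3
  c   1    1    1    2
  a   2    2    2    1
  e   3    3    3    2
  d   4    3    4    3
Edit distance = dp[4][3] = 3

3


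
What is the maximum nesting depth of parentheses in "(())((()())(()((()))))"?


Input: "(())((()())(()((()))))"
Tracking depth:
  Position 0 '(': depth becomes 1
  Position 1 '(': depth becomes 2
  Position 2 ')': depth becomes 1
  Position 3 ')': depth becomes 0
  Position 4 '(': depth becomes 1
  Position 5 '(': depth becomes 2
  Position 6 '(': depth becomes 3
  Position 7 ')': depth becomes 2
  Position 8 '(': depth becomes 3
  Position 9 ')': depth becomes 2
  Position 10 ')': depth becomes 1
  Position 11 '(': depth becomes 2
  Position 12 '(': depth becomes 3
  Position 13 ')': depth becomes 2
  Position 14 '(': depth becomes 3
  Position 15 '(': depth becomes 4
  Position 16 '(': depth becomes 5
  Position 17 ')': depth becomes 4
  Position 18 ')': depth becomes 3
  Position 19 ')': depth becomes 2
  Position 20 ')': depth becomes 1
  Position 21 ')': depth becomes 0
Maximum depth reached: 5

5


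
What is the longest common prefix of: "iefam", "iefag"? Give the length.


Words: iefam, iefag
  Position 0: all 'i' => match
  Position 1: all 'e' => match
  Position 2: all 'f' => match
  Position 3: all 'a' => match
  Position 4: ('m', 'g') => mismatch, stop
LCP = "iefa" (length 4)

4


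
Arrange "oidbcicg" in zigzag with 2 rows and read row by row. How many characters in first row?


Zigzag "oidbcicg" into 2 rows:
Placing characters:
  'o' => row 0
  'i' => row 1
  'd' => row 0
  'b' => row 1
  'c' => row 0
  'i' => row 1
  'c' => row 0
  'g' => row 1
Rows:
  Row 0: "odcc"
  Row 1: "ibig"
First row length: 4

4


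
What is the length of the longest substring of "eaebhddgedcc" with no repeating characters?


Input: "eaebhddgedcc"
Sliding window (track last position of each char):
  Position 0 ('e'): window [0,0] length 1 -- new best
  Position 1 ('a'): window [0,1] length 2 -- new best
  Position 2 ('e'): repeat (last at 0), move window start to 1
  Position 2 ('e'): window [1,2] length 2
  Position 3 ('b'): window [1,3] length 3 -- new best
  Position 4 ('h'): window [1,4] length 4 -- new best
  Position 5 ('d'): window [1,5] length 5 -- new best
  Position 6 ('d'): repeat (last at 5), move window start to 6
  Position 6 ('d'): window [6,6] length 1
  Position 7 ('g'): window [6,7] length 2
  Position 8 ('e'): window [6,8] length 3
  Position 9 ('d'): repeat (last at 6), move window start to 7
  Position 9 ('d'): window [7,9] length 3
  Position 10 ('c'): window [7,10] length 4
  Position 11 ('c'): repeat (last at 10), move window start to 11
  Position 11 ('c'): window [11,11] length 1
Longest substring with no repeats: "aebhd" with length 5

5


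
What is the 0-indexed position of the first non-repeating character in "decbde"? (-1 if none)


Input: decbde
Character frequencies:
  'b': 1
  'c': 1
  'd': 2
  'e': 2
Scanning left to right for freq == 1:
  Position 0 ('d'): freq=2, skip
  Position 1 ('e'): freq=2, skip
  Position 2 ('c'): unique! => answer = 2

2


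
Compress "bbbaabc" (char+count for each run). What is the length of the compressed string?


Input: bbbaabc
Runs:
  'b' x 3 => "b3"
  'a' x 2 => "a2"
  'b' x 1 => "b1"
  'c' x 1 => "c1"
Compressed: "b3a2b1c1"
Compressed length: 8

8


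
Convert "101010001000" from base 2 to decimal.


Input: "101010001000" in base 2
Positional expansion:
  Digit '1' (value 1) x 2^11 = 2048
  Digit '0' (value 0) x 2^10 = 0
  Digit '1' (value 1) x 2^9 = 512
  Digit '0' (value 0) x 2^8 = 0
  Digit '1' (value 1) x 2^7 = 128
  Digit '0' (value 0) x 2^6 = 0
  Digit '0' (value 0) x 2^5 = 0
  Digit '0' (value 0) x 2^4 = 0
  Digit '1' (value 1) x 2^3 = 8
  Digit '0' (value 0) x 2^2 = 0
  Digit '0' (value 0) x 2^1 = 0
  Digit '0' (value 0) x 2^0 = 0
Sum = 2696

2696


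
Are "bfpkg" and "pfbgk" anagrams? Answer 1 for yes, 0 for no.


Strings: "bfpkg", "pfbgk"
Sorted first:  bfgkp
Sorted second: bfgkp
Sorted forms match => anagrams

1


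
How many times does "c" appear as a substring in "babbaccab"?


Searching for "c" in "babbaccab"
Scanning each position:
  Position 0: "b" => no
  Position 1: "a" => no
  Position 2: "b" => no
  Position 3: "b" => no
  Position 4: "a" => no
  Position 5: "c" => MATCH
  Position 6: "c" => MATCH
  Position 7: "a" => no
  Position 8: "b" => no
Total occurrences: 2

2


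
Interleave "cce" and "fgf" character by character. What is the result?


Interleaving "cce" and "fgf":
  Position 0: 'c' from first, 'f' from second => "cf"
  Position 1: 'c' from first, 'g' from second => "cg"
  Position 2: 'e' from first, 'f' from second => "ef"
Result: cfcgef

cfcgef


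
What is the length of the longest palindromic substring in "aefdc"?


Input: "aefdc"
Checking substrings for palindromes:
  No multi-char palindromic substrings found
Longest palindromic substring: "a" with length 1

1


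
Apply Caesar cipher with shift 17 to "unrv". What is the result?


Caesar cipher: shift "unrv" by 17
  'u' (pos 20) + 17 = pos 11 = 'l'
  'n' (pos 13) + 17 = pos 4 = 'e'
  'r' (pos 17) + 17 = pos 8 = 'i'
  'v' (pos 21) + 17 = pos 12 = 'm'
Result: leim

leim


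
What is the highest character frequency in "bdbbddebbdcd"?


Input: bdbbddebbdcd
Character counts:
  'b': 5
  'c': 1
  'd': 5
  'e': 1
Maximum frequency: 5

5


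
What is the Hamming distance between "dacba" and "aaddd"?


Comparing "dacba" and "aaddd" position by position:
  Position 0: 'd' vs 'a' => differ
  Position 1: 'a' vs 'a' => same
  Position 2: 'c' vs 'd' => differ
  Position 3: 'b' vs 'd' => differ
  Position 4: 'a' vs 'd' => differ
Total differences (Hamming distance): 4

4


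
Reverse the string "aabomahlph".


Input: aabomahlph
Reading characters right to left:
  Position 9: 'h'
  Position 8: 'p'
  Position 7: 'l'
  Position 6: 'h'
  Position 5: 'a'
  Position 4: 'm'
  Position 3: 'o'
  Position 2: 'b'
  Position 1: 'a'
  Position 0: 'a'
Reversed: hplhamobaa

hplhamobaa


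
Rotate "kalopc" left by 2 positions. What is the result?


Input: "kalopc", rotate left by 2
First 2 characters: "ka"
Remaining characters: "lopc"
Concatenate remaining + first: "lopc" + "ka" = "lopcka"

lopcka


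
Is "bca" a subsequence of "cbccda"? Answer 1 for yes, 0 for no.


Check if "bca" is a subsequence of "cbccda"
Greedy scan:
  Position 0 ('c'): no match needed
  Position 1 ('b'): matches sub[0] = 'b'
  Position 2 ('c'): matches sub[1] = 'c'
  Position 3 ('c'): no match needed
  Position 4 ('d'): no match needed
  Position 5 ('a'): matches sub[2] = 'a'
All 3 characters matched => is a subsequence

1


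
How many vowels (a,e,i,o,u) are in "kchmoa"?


Input: kchmoa
Checking each character:
  'k' at position 0: consonant
  'c' at position 1: consonant
  'h' at position 2: consonant
  'm' at position 3: consonant
  'o' at position 4: vowel (running total: 1)
  'a' at position 5: vowel (running total: 2)
Total vowels: 2

2


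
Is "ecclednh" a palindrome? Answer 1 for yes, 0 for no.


Input: ecclednh
Reversed: hndelcce
  Compare pos 0 ('e') with pos 7 ('h'): MISMATCH
  Compare pos 1 ('c') with pos 6 ('n'): MISMATCH
  Compare pos 2 ('c') with pos 5 ('d'): MISMATCH
  Compare pos 3 ('l') with pos 4 ('e'): MISMATCH
Result: not a palindrome

0


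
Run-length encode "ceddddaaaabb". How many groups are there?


Input: ceddddaaaabb
Scanning for consecutive runs:
  Group 1: 'c' x 1 (positions 0-0)
  Group 2: 'e' x 1 (positions 1-1)
  Group 3: 'd' x 4 (positions 2-5)
  Group 4: 'a' x 4 (positions 6-9)
  Group 5: 'b' x 2 (positions 10-11)
Total groups: 5

5


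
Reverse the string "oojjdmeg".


Input: oojjdmeg
Reading characters right to left:
  Position 7: 'g'
  Position 6: 'e'
  Position 5: 'm'
  Position 4: 'd'
  Position 3: 'j'
  Position 2: 'j'
  Position 1: 'o'
  Position 0: 'o'
Reversed: gemdjjoo

gemdjjoo


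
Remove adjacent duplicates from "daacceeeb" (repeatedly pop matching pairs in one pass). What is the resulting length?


Input: daacceeeb
Stack-based adjacent duplicate removal:
  Read 'd': push. Stack: d
  Read 'a': push. Stack: da
  Read 'a': matches stack top 'a' => pop. Stack: d
  Read 'c': push. Stack: dc
  Read 'c': matches stack top 'c' => pop. Stack: d
  Read 'e': push. Stack: de
  Read 'e': matches stack top 'e' => pop. Stack: d
  Read 'e': push. Stack: de
  Read 'b': push. Stack: deb
Final stack: "deb" (length 3)

3


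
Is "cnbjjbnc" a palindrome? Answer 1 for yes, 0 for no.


Input: cnbjjbnc
Reversed: cnbjjbnc
  Compare pos 0 ('c') with pos 7 ('c'): match
  Compare pos 1 ('n') with pos 6 ('n'): match
  Compare pos 2 ('b') with pos 5 ('b'): match
  Compare pos 3 ('j') with pos 4 ('j'): match
Result: palindrome

1


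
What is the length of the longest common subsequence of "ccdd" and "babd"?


LCS of "ccdd" and "babd"
DP table:
           b    a    b    d
      0    0    0    0    0
  c   0    0    0    0    0
  c   0    0    0    0    0
  d   0    0    0    0    1
  d   0    0    0    0    1
LCS length = dp[4][4] = 1

1


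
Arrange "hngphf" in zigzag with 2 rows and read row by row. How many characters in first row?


Zigzag "hngphf" into 2 rows:
Placing characters:
  'h' => row 0
  'n' => row 1
  'g' => row 0
  'p' => row 1
  'h' => row 0
  'f' => row 1
Rows:
  Row 0: "hgh"
  Row 1: "npf"
First row length: 3

3


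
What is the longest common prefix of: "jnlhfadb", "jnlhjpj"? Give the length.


Words: jnlhfadb, jnlhjpj
  Position 0: all 'j' => match
  Position 1: all 'n' => match
  Position 2: all 'l' => match
  Position 3: all 'h' => match
  Position 4: ('f', 'j') => mismatch, stop
LCP = "jnlh" (length 4)

4


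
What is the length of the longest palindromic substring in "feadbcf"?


Input: "feadbcf"
Checking substrings for palindromes:
  No multi-char palindromic substrings found
Longest palindromic substring: "f" with length 1

1


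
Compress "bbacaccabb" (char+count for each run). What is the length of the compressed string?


Input: bbacaccabb
Runs:
  'b' x 2 => "b2"
  'a' x 1 => "a1"
  'c' x 1 => "c1"
  'a' x 1 => "a1"
  'c' x 2 => "c2"
  'a' x 1 => "a1"
  'b' x 2 => "b2"
Compressed: "b2a1c1a1c2a1b2"
Compressed length: 14

14


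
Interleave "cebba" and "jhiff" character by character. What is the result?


Interleaving "cebba" and "jhiff":
  Position 0: 'c' from first, 'j' from second => "cj"
  Position 1: 'e' from first, 'h' from second => "eh"
  Position 2: 'b' from first, 'i' from second => "bi"
  Position 3: 'b' from first, 'f' from second => "bf"
  Position 4: 'a' from first, 'f' from second => "af"
Result: cjehbibfaf

cjehbibfaf


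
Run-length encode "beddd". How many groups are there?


Input: beddd
Scanning for consecutive runs:
  Group 1: 'b' x 1 (positions 0-0)
  Group 2: 'e' x 1 (positions 1-1)
  Group 3: 'd' x 3 (positions 2-4)
Total groups: 3

3


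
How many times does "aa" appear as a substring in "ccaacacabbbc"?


Searching for "aa" in "ccaacacabbbc"
Scanning each position:
  Position 0: "cc" => no
  Position 1: "ca" => no
  Position 2: "aa" => MATCH
  Position 3: "ac" => no
  Position 4: "ca" => no
  Position 5: "ac" => no
  Position 6: "ca" => no
  Position 7: "ab" => no
  Position 8: "bb" => no
  Position 9: "bb" => no
  Position 10: "bc" => no
Total occurrences: 1

1


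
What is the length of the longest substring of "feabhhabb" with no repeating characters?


Input: "feabhhabb"
Sliding window (track last position of each char):
  Position 0 ('f'): window [0,0] length 1 -- new best
  Position 1 ('e'): window [0,1] length 2 -- new best
  Position 2 ('a'): window [0,2] length 3 -- new best
  Position 3 ('b'): window [0,3] length 4 -- new best
  Position 4 ('h'): window [0,4] length 5 -- new best
  Position 5 ('h'): repeat (last at 4), move window start to 5
  Position 5 ('h'): window [5,5] length 1
  Position 6 ('a'): window [5,6] length 2
  Position 7 ('b'): window [5,7] length 3
  Position 8 ('b'): repeat (last at 7), move window start to 8
  Position 8 ('b'): window [8,8] length 1
Longest substring with no repeats: "feabh" with length 5

5


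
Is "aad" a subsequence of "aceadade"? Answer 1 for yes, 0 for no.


Check if "aad" is a subsequence of "aceadade"
Greedy scan:
  Position 0 ('a'): matches sub[0] = 'a'
  Position 1 ('c'): no match needed
  Position 2 ('e'): no match needed
  Position 3 ('a'): matches sub[1] = 'a'
  Position 4 ('d'): matches sub[2] = 'd'
  Position 5 ('a'): no match needed
  Position 6 ('d'): no match needed
  Position 7 ('e'): no match needed
All 3 characters matched => is a subsequence

1


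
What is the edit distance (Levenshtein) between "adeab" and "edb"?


Computing edit distance: "adeab" -> "edb"
DP table:
           e    d    b
      0    1    2    3
  a   1    1    2    3
  d   2    2    1    2
  e   3    2    2    2
  a   4    3    3    3
  b   5    4    4    3
Edit distance = dp[5][3] = 3

3


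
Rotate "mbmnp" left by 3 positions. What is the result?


Input: "mbmnp", rotate left by 3
First 3 characters: "mbm"
Remaining characters: "np"
Concatenate remaining + first: "np" + "mbm" = "npmbm"

npmbm


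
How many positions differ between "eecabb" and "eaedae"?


Comparing "eecabb" and "eaedae" position by position:
  Position 0: 'e' vs 'e' => same
  Position 1: 'e' vs 'a' => DIFFER
  Position 2: 'c' vs 'e' => DIFFER
  Position 3: 'a' vs 'd' => DIFFER
  Position 4: 'b' vs 'a' => DIFFER
  Position 5: 'b' vs 'e' => DIFFER
Positions that differ: 5

5


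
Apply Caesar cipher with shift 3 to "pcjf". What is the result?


Caesar cipher: shift "pcjf" by 3
  'p' (pos 15) + 3 = pos 18 = 's'
  'c' (pos 2) + 3 = pos 5 = 'f'
  'j' (pos 9) + 3 = pos 12 = 'm'
  'f' (pos 5) + 3 = pos 8 = 'i'
Result: sfmi

sfmi


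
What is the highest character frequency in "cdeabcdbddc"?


Input: cdeabcdbddc
Character counts:
  'a': 1
  'b': 2
  'c': 3
  'd': 4
  'e': 1
Maximum frequency: 4

4


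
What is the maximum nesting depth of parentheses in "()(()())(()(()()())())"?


Input: "()(()())(()(()()())())"
Tracking depth:
  Position 0 '(': depth becomes 1
  Position 1 ')': depth becomes 0
  Position 2 '(': depth becomes 1
  Position 3 '(': depth becomes 2
  Position 4 ')': depth becomes 1
  Position 5 '(': depth becomes 2
  Position 6 ')': depth becomes 1
  Position 7 ')': depth becomes 0
  Position 8 '(': depth becomes 1
  Position 9 '(': depth becomes 2
  Position 10 ')': depth becomes 1
  Position 11 '(': depth becomes 2
  Position 12 '(': depth becomes 3
  Position 13 ')': depth becomes 2
  Position 14 '(': depth becomes 3
  Position 15 ')': depth becomes 2
  Position 16 '(': depth becomes 3
  Position 17 ')': depth becomes 2
  Position 18 ')': depth becomes 1
  Position 19 '(': depth becomes 2
  Position 20 ')': depth becomes 1
  Position 21 ')': depth becomes 0
Maximum depth reached: 3

3


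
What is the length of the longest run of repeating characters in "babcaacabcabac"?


Input: "babcaacabcabac"
Scanning for longest run:
  Position 1 ('a'): new char, reset run to 1
  Position 2 ('b'): new char, reset run to 1
  Position 3 ('c'): new char, reset run to 1
  Position 4 ('a'): new char, reset run to 1
  Position 5 ('a'): continues run of 'a', length=2
  Position 6 ('c'): new char, reset run to 1
  Position 7 ('a'): new char, reset run to 1
  Position 8 ('b'): new char, reset run to 1
  Position 9 ('c'): new char, reset run to 1
  Position 10 ('a'): new char, reset run to 1
  Position 11 ('b'): new char, reset run to 1
  Position 12 ('a'): new char, reset run to 1
  Position 13 ('c'): new char, reset run to 1
Longest run: 'a' with length 2

2


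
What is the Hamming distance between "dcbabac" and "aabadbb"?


Comparing "dcbabac" and "aabadbb" position by position:
  Position 0: 'd' vs 'a' => differ
  Position 1: 'c' vs 'a' => differ
  Position 2: 'b' vs 'b' => same
  Position 3: 'a' vs 'a' => same
  Position 4: 'b' vs 'd' => differ
  Position 5: 'a' vs 'b' => differ
  Position 6: 'c' vs 'b' => differ
Total differences (Hamming distance): 5

5


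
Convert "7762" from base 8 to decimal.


Input: "7762" in base 8
Positional expansion:
  Digit '7' (value 7) x 8^3 = 3584
  Digit '7' (value 7) x 8^2 = 448
  Digit '6' (value 6) x 8^1 = 48
  Digit '2' (value 2) x 8^0 = 2
Sum = 4082

4082


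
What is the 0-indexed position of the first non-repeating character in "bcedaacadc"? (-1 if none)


Input: bcedaacadc
Character frequencies:
  'a': 3
  'b': 1
  'c': 3
  'd': 2
  'e': 1
Scanning left to right for freq == 1:
  Position 0 ('b'): unique! => answer = 0

0


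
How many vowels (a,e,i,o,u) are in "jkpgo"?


Input: jkpgo
Checking each character:
  'j' at position 0: consonant
  'k' at position 1: consonant
  'p' at position 2: consonant
  'g' at position 3: consonant
  'o' at position 4: vowel (running total: 1)
Total vowels: 1

1


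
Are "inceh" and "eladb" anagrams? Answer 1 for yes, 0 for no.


Strings: "inceh", "eladb"
Sorted first:  cehin
Sorted second: abdel
Differ at position 0: 'c' vs 'a' => not anagrams

0


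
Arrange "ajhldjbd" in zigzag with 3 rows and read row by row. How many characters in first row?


Zigzag "ajhldjbd" into 3 rows:
Placing characters:
  'a' => row 0
  'j' => row 1
  'h' => row 2
  'l' => row 1
  'd' => row 0
  'j' => row 1
  'b' => row 2
  'd' => row 1
Rows:
  Row 0: "ad"
  Row 1: "jljd"
  Row 2: "hb"
First row length: 2

2


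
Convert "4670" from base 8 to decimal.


Input: "4670" in base 8
Positional expansion:
  Digit '4' (value 4) x 8^3 = 2048
  Digit '6' (value 6) x 8^2 = 384
  Digit '7' (value 7) x 8^1 = 56
  Digit '0' (value 0) x 8^0 = 0
Sum = 2488

2488


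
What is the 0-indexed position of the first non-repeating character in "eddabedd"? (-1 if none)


Input: eddabedd
Character frequencies:
  'a': 1
  'b': 1
  'd': 4
  'e': 2
Scanning left to right for freq == 1:
  Position 0 ('e'): freq=2, skip
  Position 1 ('d'): freq=4, skip
  Position 2 ('d'): freq=4, skip
  Position 3 ('a'): unique! => answer = 3

3


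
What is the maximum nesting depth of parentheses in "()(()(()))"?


Input: "()(()(()))"
Tracking depth:
  Position 0 '(': depth becomes 1
  Position 1 ')': depth becomes 0
  Position 2 '(': depth becomes 1
  Position 3 '(': depth becomes 2
  Position 4 ')': depth becomes 1
  Position 5 '(': depth becomes 2
  Position 6 '(': depth becomes 3
  Position 7 ')': depth becomes 2
  Position 8 ')': depth becomes 1
  Position 9 ')': depth becomes 0
Maximum depth reached: 3

3


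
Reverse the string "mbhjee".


Input: mbhjee
Reading characters right to left:
  Position 5: 'e'
  Position 4: 'e'
  Position 3: 'j'
  Position 2: 'h'
  Position 1: 'b'
  Position 0: 'm'
Reversed: eejhbm

eejhbm


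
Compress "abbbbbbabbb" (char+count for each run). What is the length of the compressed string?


Input: abbbbbbabbb
Runs:
  'a' x 1 => "a1"
  'b' x 6 => "b6"
  'a' x 1 => "a1"
  'b' x 3 => "b3"
Compressed: "a1b6a1b3"
Compressed length: 8

8


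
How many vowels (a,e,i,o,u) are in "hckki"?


Input: hckki
Checking each character:
  'h' at position 0: consonant
  'c' at position 1: consonant
  'k' at position 2: consonant
  'k' at position 3: consonant
  'i' at position 4: vowel (running total: 1)
Total vowels: 1

1


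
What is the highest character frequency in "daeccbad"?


Input: daeccbad
Character counts:
  'a': 2
  'b': 1
  'c': 2
  'd': 2
  'e': 1
Maximum frequency: 2

2


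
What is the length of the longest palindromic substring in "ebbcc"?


Input: "ebbcc"
Checking substrings for palindromes:
  [1:3] "bb" (len 2) => palindrome
  [3:5] "cc" (len 2) => palindrome
Longest palindromic substring: "bb" with length 2

2


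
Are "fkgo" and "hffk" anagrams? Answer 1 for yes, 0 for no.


Strings: "fkgo", "hffk"
Sorted first:  fgko
Sorted second: ffhk
Differ at position 1: 'g' vs 'f' => not anagrams

0


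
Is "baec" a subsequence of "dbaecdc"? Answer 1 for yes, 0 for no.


Check if "baec" is a subsequence of "dbaecdc"
Greedy scan:
  Position 0 ('d'): no match needed
  Position 1 ('b'): matches sub[0] = 'b'
  Position 2 ('a'): matches sub[1] = 'a'
  Position 3 ('e'): matches sub[2] = 'e'
  Position 4 ('c'): matches sub[3] = 'c'
  Position 5 ('d'): no match needed
  Position 6 ('c'): no match needed
All 4 characters matched => is a subsequence

1


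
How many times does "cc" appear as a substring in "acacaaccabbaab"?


Searching for "cc" in "acacaaccabbaab"
Scanning each position:
  Position 0: "ac" => no
  Position 1: "ca" => no
  Position 2: "ac" => no
  Position 3: "ca" => no
  Position 4: "aa" => no
  Position 5: "ac" => no
  Position 6: "cc" => MATCH
  Position 7: "ca" => no
  Position 8: "ab" => no
  Position 9: "bb" => no
  Position 10: "ba" => no
  Position 11: "aa" => no
  Position 12: "ab" => no
Total occurrences: 1

1


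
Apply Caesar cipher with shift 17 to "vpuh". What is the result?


Caesar cipher: shift "vpuh" by 17
  'v' (pos 21) + 17 = pos 12 = 'm'
  'p' (pos 15) + 17 = pos 6 = 'g'
  'u' (pos 20) + 17 = pos 11 = 'l'
  'h' (pos 7) + 17 = pos 24 = 'y'
Result: mgly

mgly


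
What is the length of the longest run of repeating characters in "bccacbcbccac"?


Input: "bccacbcbccac"
Scanning for longest run:
  Position 1 ('c'): new char, reset run to 1
  Position 2 ('c'): continues run of 'c', length=2
  Position 3 ('a'): new char, reset run to 1
  Position 4 ('c'): new char, reset run to 1
  Position 5 ('b'): new char, reset run to 1
  Position 6 ('c'): new char, reset run to 1
  Position 7 ('b'): new char, reset run to 1
  Position 8 ('c'): new char, reset run to 1
  Position 9 ('c'): continues run of 'c', length=2
  Position 10 ('a'): new char, reset run to 1
  Position 11 ('c'): new char, reset run to 1
Longest run: 'c' with length 2

2


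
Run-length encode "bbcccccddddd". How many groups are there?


Input: bbcccccddddd
Scanning for consecutive runs:
  Group 1: 'b' x 2 (positions 0-1)
  Group 2: 'c' x 5 (positions 2-6)
  Group 3: 'd' x 5 (positions 7-11)
Total groups: 3

3


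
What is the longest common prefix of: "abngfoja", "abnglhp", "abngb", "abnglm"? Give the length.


Words: abngfoja, abnglhp, abngb, abnglm
  Position 0: all 'a' => match
  Position 1: all 'b' => match
  Position 2: all 'n' => match
  Position 3: all 'g' => match
  Position 4: ('f', 'l', 'b', 'l') => mismatch, stop
LCP = "abng" (length 4)

4
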